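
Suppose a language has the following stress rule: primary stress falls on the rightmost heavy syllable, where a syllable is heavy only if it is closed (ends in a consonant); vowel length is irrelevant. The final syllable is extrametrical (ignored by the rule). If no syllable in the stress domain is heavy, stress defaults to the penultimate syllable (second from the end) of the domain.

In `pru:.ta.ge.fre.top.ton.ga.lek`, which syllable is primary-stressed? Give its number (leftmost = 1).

6

The final syllable (8, lek) is extrametrical; the stress domain is syllables 1–7.
Weights: 1 pru: L, 2 ta L, 3 ge L, 4 fre L, 5 top H, 6 ton H, 7 ga L.
Heavy syllables in the domain: 5, 6. The rightmost is syllable 6 (ton).
Primary stress: syllable 6 → pru:.ta.ge.fre.top.ˈton.ga.lek.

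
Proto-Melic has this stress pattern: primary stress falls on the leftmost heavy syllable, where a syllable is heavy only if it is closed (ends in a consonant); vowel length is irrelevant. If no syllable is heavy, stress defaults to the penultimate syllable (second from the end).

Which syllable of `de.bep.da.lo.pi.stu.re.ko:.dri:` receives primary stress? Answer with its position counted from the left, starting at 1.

Weights: 1 de L, 2 bep H, 3 da L, 4 lo L, 5 pi L, 6 stu L, 7 re L, 8 ko: L, 9 dri: L.
Heavy syllables in the domain: 2. The leftmost is syllable 2 (bep).
Primary stress: syllable 2 → de.ˈbep.da.lo.pi.stu.re.ko:.dri:.

2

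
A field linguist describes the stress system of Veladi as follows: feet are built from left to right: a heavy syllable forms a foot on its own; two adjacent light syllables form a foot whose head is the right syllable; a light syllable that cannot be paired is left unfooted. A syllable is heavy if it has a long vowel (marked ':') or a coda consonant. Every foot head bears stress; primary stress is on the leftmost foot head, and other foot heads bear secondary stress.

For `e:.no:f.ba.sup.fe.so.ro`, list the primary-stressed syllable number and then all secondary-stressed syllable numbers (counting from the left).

primary 1, secondary 2, 4, 6

Weights: 1 e: H, 2 no:f H, 3 ba L, 4 sup H, 5 fe L, 6 so L, 7 ro L.
Parse left to right (heavy = foot alone; LL = one foot; stranded L unfooted): (ˈe:) (ˈno:f) ba (ˈsup) (fe.ˈso) ro.
Foot heads: 1, 2, 4, 6.
Primary stress on the leftmost head = syllable 1.
Secondary stress on 2, 4, 6: ˈe:.ˌno:f.ba.ˌsup.fe.ˌso.ro.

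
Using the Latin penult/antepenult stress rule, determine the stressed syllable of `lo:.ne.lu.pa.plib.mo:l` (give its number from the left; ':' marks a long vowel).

Classical Latin: stress the penult if heavy (long vowel or closed), else the antepenult.
Weights: 4 pa L, 5 plib H, 6 mo:l H.
The penult (syllable 5, plib) is heavy, so it takes stress.
Stress on syllable 5: lo:.ne.lu.pa.ˈplib.mo:l.

5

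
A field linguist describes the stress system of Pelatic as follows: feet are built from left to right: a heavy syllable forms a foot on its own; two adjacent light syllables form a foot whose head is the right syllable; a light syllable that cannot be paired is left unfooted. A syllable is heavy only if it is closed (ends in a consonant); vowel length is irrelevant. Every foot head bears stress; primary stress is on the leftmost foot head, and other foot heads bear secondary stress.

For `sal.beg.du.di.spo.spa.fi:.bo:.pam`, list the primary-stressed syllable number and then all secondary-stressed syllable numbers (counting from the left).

primary 1, secondary 2, 4, 6, 8, 9

Weights: 1 sal H, 2 beg H, 3 du L, 4 di L, 5 spo L, 6 spa L, 7 fi: L, 8 bo: L, 9 pam H.
Parse left to right (heavy = foot alone; LL = one foot; stranded L unfooted): (ˈsal) (ˈbeg) (du.ˈdi) (spo.ˈspa) (fi:.ˈbo:) (ˈpam).
Foot heads: 1, 2, 4, 6, 8, 9.
Primary stress on the leftmost head = syllable 1.
Secondary stress on 2, 4, 6, 8, 9: ˈsal.ˌbeg.du.ˌdi.spo.ˌspa.fi:.ˌbo:.ˌpam.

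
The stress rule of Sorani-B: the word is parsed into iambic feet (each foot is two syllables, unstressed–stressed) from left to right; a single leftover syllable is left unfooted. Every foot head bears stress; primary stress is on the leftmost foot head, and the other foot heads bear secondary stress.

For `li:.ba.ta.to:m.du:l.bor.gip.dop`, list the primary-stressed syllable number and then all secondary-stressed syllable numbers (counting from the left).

Parse left to right into iambic (σˈσ) feet: (li:.ˈba) (ta.ˈto:m) (du:l.ˈbor) (gip.ˈdop).
Foot heads (stressed positions): 2, 4, 6, 8.
End Rule Leftmost: primary stress on the leftmost head = syllable 2.
Secondary stress on 4, 6, 8: li:.ˈba.ta.ˌto:m.du:l.ˌbor.gip.ˌdop.

primary 2, secondary 4, 6, 8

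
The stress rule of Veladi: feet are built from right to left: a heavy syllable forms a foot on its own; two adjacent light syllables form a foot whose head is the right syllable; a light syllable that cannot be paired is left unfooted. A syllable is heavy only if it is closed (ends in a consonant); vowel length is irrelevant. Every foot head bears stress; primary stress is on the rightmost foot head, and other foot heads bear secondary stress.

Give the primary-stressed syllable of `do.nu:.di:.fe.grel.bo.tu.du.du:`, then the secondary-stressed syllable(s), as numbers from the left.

Weights: 1 do L, 2 nu: L, 3 di: L, 4 fe L, 5 grel H, 6 bo L, 7 tu L, 8 du L, 9 du: L.
Parse right to left (heavy = foot alone; LL = one foot; stranded L unfooted): (do.ˈnu:) (di:.ˈfe) (ˈgrel) (bo.ˈtu) (du.ˈdu:).
Foot heads: 2, 4, 5, 7, 9.
Primary stress on the rightmost head = syllable 9.
Secondary stress on 2, 4, 5, 7: do.ˌnu:.di:.ˌfe.ˌgrel.bo.ˌtu.du.ˈdu:.

primary 9, secondary 2, 4, 5, 7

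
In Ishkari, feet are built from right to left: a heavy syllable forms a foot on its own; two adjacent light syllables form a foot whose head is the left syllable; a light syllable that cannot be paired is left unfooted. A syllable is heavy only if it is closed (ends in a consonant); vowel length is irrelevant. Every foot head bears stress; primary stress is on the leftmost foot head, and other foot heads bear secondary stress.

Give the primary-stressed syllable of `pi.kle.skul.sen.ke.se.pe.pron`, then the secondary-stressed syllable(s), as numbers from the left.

Weights: 1 pi L, 2 kle L, 3 skul H, 4 sen H, 5 ke L, 6 se L, 7 pe L, 8 pron H.
Parse right to left (heavy = foot alone; LL = one foot; stranded L unfooted): (ˈpi.kle) (ˈskul) (ˈsen) ke (ˈse.pe) (ˈpron).
Foot heads: 1, 3, 4, 6, 8.
Primary stress on the leftmost head = syllable 1.
Secondary stress on 3, 4, 6, 8: ˈpi.kle.ˌskul.ˌsen.ke.ˌse.pe.ˌpron.

primary 1, secondary 3, 4, 6, 8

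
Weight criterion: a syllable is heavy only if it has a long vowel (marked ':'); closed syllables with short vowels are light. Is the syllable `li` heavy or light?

light

`li`: short vowel, open (no coda). Short vowel → light.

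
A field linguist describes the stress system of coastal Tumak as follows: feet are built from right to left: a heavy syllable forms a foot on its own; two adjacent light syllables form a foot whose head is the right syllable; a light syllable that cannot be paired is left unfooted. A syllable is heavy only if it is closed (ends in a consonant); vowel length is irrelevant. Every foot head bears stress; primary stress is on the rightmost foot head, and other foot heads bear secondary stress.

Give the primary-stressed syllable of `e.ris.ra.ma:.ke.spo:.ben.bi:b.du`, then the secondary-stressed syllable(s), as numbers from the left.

primary 8, secondary 2, 4, 6, 7

Weights: 1 e L, 2 ris H, 3 ra L, 4 ma: L, 5 ke L, 6 spo: L, 7 ben H, 8 bi:b H, 9 du L.
Parse right to left (heavy = foot alone; LL = one foot; stranded L unfooted): e (ˈris) (ra.ˈma:) (ke.ˈspo:) (ˈben) (ˈbi:b) du.
Foot heads: 2, 4, 6, 7, 8.
Primary stress on the rightmost head = syllable 8.
Secondary stress on 2, 4, 6, 7: e.ˌris.ra.ˌma:.ke.ˌspo:.ˌben.ˈbi:b.du.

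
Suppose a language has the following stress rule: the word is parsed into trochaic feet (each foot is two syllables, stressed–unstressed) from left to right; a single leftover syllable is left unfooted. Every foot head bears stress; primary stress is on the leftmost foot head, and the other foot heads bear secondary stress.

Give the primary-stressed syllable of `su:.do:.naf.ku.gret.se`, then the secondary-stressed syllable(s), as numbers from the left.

Parse left to right into trochaic (ˈσσ) feet: (ˈsu:.do:) (ˈnaf.ku) (ˈgret.se).
Foot heads (stressed positions): 1, 3, 5.
End Rule Leftmost: primary stress on the leftmost head = syllable 1.
Secondary stress on 3, 5: ˈsu:.do:.ˌnaf.ku.ˌgret.se.

primary 1, secondary 3, 5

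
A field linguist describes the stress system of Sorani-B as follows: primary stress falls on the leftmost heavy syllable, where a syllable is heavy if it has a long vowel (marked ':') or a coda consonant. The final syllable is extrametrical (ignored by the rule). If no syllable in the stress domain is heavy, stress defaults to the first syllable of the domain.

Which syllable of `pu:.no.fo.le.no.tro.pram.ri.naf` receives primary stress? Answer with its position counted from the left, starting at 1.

The final syllable (9, naf) is extrametrical; the stress domain is syllables 1–8.
Weights: 1 pu: H, 2 no L, 3 fo L, 4 le L, 5 no L, 6 tro L, 7 pram H, 8 ri L.
Heavy syllables in the domain: 1, 7. The leftmost is syllable 1 (pu:).
Primary stress: syllable 1 → ˈpu:.no.fo.le.no.tro.pram.ri.naf.

1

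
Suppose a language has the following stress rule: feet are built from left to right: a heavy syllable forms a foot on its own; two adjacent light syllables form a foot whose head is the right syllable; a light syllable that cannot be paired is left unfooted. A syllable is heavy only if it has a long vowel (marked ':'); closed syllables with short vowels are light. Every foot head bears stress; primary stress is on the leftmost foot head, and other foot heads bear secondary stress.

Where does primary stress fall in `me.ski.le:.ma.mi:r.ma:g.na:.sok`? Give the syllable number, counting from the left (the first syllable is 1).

2

Weights: 1 me L, 2 ski L, 3 le: H, 4 ma L, 5 mi:r H, 6 ma:g H, 7 na: H, 8 sok L.
Parse left to right (heavy = foot alone; LL = one foot; stranded L unfooted): (me.ˈski) (ˈle:) ma (ˈmi:r) (ˈma:g) (ˈna:) sok.
Foot heads: 2, 3, 5, 6, 7.
Primary stress on the leftmost head = syllable 2.
Primary stress: syllable 2 → me.ˈski.le:.ma.mi:r.ma:g.na:.sok.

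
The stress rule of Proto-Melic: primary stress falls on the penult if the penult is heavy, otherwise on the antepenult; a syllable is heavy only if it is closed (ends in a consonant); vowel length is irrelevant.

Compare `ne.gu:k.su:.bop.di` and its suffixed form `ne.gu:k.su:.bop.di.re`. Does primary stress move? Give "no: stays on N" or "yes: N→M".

no: stays on 4

Base `ne.gu:k.su:.bop.di` (5 syllables):
  Weights: 3 su: L, 4 bop H, 5 di L.
  The penult (syllable 4, bop) is heavy, so it takes stress.
  → primary stress on syllable 4.
Suffixed `ne.gu:k.su:.bop.di.re` (6 syllables):
  Weights: 4 bop H, 5 di L, 6 re L.
  The penult (syllable 5, di) is light, so stress falls on the antepenult (syllable 4, bop).
  → primary stress on syllable 4.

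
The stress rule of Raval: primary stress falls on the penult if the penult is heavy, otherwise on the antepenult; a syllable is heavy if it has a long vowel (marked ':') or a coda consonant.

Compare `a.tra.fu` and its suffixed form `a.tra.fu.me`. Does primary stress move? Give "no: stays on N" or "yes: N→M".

Base `a.tra.fu` (3 syllables):
  Weights: 1 a L, 2 tra L, 3 fu L.
  The penult (syllable 2, tra) is light, so stress falls on the antepenult (syllable 1, a).
  → primary stress on syllable 1.
Suffixed `a.tra.fu.me` (4 syllables):
  Weights: 2 tra L, 3 fu L, 4 me L.
  The penult (syllable 3, fu) is light, so stress falls on the antepenult (syllable 2, tra).
  → primary stress on syllable 2.

yes: 1→2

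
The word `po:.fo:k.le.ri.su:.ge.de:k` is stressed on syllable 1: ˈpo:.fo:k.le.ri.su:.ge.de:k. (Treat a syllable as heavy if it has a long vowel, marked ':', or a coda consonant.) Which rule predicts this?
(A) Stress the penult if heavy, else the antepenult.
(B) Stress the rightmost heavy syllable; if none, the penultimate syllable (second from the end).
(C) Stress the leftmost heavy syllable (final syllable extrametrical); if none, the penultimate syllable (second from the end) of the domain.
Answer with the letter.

Rule A → syllable 5 (observed: 1).
Rule B → syllable 7 (observed: 1).
Rule C → syllable 1 ✓.

C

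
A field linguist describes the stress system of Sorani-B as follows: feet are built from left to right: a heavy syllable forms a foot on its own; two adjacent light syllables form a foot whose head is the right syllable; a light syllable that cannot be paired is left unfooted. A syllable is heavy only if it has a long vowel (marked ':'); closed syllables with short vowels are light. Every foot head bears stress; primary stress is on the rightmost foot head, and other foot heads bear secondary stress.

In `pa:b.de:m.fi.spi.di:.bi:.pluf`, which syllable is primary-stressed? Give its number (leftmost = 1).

6

Weights: 1 pa:b H, 2 de:m H, 3 fi L, 4 spi L, 5 di: H, 6 bi: H, 7 pluf L.
Parse left to right (heavy = foot alone; LL = one foot; stranded L unfooted): (ˈpa:b) (ˈde:m) (fi.ˈspi) (ˈdi:) (ˈbi:) pluf.
Foot heads: 1, 2, 4, 5, 6.
Primary stress on the rightmost head = syllable 6.
Primary stress: syllable 6 → pa:b.de:m.fi.spi.di:.ˈbi:.pluf.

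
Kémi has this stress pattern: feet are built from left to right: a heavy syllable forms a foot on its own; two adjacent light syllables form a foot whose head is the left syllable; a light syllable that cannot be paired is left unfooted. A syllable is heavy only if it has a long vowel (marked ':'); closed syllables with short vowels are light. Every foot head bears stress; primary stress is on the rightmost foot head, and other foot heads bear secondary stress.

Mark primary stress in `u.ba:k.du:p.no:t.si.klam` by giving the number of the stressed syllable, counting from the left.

5

Weights: 1 u L, 2 ba:k H, 3 du:p H, 4 no:t H, 5 si L, 6 klam L.
Parse left to right (heavy = foot alone; LL = one foot; stranded L unfooted): u (ˈba:k) (ˈdu:p) (ˈno:t) (ˈsi.klam).
Foot heads: 2, 3, 4, 5.
Primary stress on the rightmost head = syllable 5.
Primary stress: syllable 5 → u.ba:k.du:p.no:t.ˈsi.klam.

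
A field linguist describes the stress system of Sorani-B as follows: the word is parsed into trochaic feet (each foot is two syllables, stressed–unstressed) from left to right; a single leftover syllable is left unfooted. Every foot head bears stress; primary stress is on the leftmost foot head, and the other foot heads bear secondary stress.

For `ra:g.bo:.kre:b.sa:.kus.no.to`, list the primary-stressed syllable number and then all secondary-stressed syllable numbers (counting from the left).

primary 1, secondary 3, 5

Parse left to right into trochaic (ˈσσ) feet: (ˈra:g.bo:) (ˈkre:b.sa:) (ˈkus.no) to. Syllable 7 is left unfooted.
Foot heads (stressed positions): 1, 3, 5.
End Rule Leftmost: primary stress on the leftmost head = syllable 1.
Secondary stress on 3, 5: ˈra:g.bo:.ˌkre:b.sa:.ˌkus.no.to.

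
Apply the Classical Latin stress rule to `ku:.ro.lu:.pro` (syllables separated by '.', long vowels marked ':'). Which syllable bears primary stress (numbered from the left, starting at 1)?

3

Classical Latin: stress the penult if heavy (long vowel or closed), else the antepenult.
Weights: 2 ro L, 3 lu: H, 4 pro L.
The penult (syllable 3, lu:) is heavy, so it takes stress.
Stress on syllable 3: ku:.ro.ˈlu:.pro.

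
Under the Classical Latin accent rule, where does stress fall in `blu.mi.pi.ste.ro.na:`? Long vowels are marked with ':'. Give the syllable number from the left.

4

Classical Latin: stress the penult if heavy (long vowel or closed), else the antepenult.
Weights: 4 ste L, 5 ro L, 6 na: H.
The penult (syllable 5, ro) is light, so stress falls on the antepenult (syllable 4, ste).
Stress on syllable 4: blu.mi.pi.ˈste.ro.na:.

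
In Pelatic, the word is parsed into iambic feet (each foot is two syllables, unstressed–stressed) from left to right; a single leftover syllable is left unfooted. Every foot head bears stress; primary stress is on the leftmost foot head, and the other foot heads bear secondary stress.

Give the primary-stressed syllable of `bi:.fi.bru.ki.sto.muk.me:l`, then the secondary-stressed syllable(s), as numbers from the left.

primary 2, secondary 4, 6

Parse left to right into iambic (σˈσ) feet: (bi:.ˈfi) (bru.ˈki) (sto.ˈmuk) me:l. Syllable 7 is left unfooted.
Foot heads (stressed positions): 2, 4, 6.
End Rule Leftmost: primary stress on the leftmost head = syllable 2.
Secondary stress on 4, 6: bi:.ˈfi.bru.ˌki.sto.ˌmuk.me:l.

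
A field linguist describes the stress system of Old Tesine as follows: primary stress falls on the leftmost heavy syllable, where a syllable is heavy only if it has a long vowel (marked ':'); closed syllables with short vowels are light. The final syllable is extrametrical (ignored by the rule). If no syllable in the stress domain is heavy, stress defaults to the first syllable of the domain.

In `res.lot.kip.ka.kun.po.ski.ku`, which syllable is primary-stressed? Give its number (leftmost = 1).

The final syllable (8, ku) is extrametrical; the stress domain is syllables 1–7.
Weights: 1 res L, 2 lot L, 3 kip L, 4 ka L, 5 kun L, 6 po L, 7 ski L.
No heavy syllable in the domain; default to the first syllable of the domain = syllable 1.
Primary stress: syllable 1 → ˈres.lot.kip.ka.kun.po.ski.ku.

1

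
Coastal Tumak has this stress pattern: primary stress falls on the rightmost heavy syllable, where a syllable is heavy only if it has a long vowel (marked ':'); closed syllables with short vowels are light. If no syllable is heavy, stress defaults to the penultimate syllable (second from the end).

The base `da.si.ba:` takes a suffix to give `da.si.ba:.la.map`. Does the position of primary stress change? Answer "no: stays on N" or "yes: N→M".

no: stays on 3

Base `da.si.ba:` (3 syllables):
  Weights: 1 da L, 2 si L, 3 ba: H.
  Heavy syllables in the domain: 3. The rightmost is syllable 3 (ba:).
  → primary stress on syllable 3.
Suffixed `da.si.ba:.la.map` (5 syllables):
  Weights: 1 da L, 2 si L, 3 ba: H, 4 la L, 5 map L.
  Heavy syllables in the domain: 3. The rightmost is syllable 3 (ba:).
  → primary stress on syllable 3.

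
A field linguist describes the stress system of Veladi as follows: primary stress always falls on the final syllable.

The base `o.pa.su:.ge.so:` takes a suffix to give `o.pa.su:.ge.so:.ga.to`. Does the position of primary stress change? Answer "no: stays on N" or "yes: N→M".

yes: 5→7

Base `o.pa.su:.ge.so:` (5 syllables):
  The word has 5 syllables; the final syllable is syllable 5 (so:).
  → primary stress on syllable 5.
Suffixed `o.pa.su:.ge.so:.ga.to` (7 syllables):
  The word has 7 syllables; the final syllable is syllable 7 (to).
  → primary stress on syllable 7.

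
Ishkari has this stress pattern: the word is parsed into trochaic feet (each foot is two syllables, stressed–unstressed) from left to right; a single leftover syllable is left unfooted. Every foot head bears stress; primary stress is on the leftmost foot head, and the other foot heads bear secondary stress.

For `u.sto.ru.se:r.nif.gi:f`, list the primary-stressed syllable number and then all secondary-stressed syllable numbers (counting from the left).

primary 1, secondary 3, 5

Parse left to right into trochaic (ˈσσ) feet: (ˈu.sto) (ˈru.se:r) (ˈnif.gi:f).
Foot heads (stressed positions): 1, 3, 5.
End Rule Leftmost: primary stress on the leftmost head = syllable 1.
Secondary stress on 3, 5: ˈu.sto.ˌru.se:r.ˌnif.gi:f.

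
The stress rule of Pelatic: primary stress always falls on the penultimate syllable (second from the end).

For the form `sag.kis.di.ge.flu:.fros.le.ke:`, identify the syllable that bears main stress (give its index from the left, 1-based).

7

The word has 8 syllables; the penultimate syllable (second from the end) is syllable 7 (le).
Primary stress: syllable 7 → sag.kis.di.ge.flu:.fros.ˈle.ke:.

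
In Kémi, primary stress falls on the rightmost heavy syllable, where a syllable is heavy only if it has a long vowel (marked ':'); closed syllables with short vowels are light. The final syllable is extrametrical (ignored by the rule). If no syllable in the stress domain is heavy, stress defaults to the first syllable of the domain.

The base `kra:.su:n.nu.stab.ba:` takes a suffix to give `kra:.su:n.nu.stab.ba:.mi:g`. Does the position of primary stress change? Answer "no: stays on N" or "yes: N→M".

yes: 2→5

Base `kra:.su:n.nu.stab.ba:` (5 syllables):
  The final syllable (5, ba:) is extrametrical; the stress domain is syllables 1–4.
  Weights: 1 kra: H, 2 su:n H, 3 nu L, 4 stab L.
  Heavy syllables in the domain: 1, 2. The rightmost is syllable 2 (su:n).
  → primary stress on syllable 2.
Suffixed `kra:.su:n.nu.stab.ba:.mi:g` (6 syllables):
  The final syllable (6, mi:g) is extrametrical; the stress domain is syllables 1–5.
  Weights: 1 kra: H, 2 su:n H, 3 nu L, 4 stab L, 5 ba: H.
  Heavy syllables in the domain: 1, 2, 5. The rightmost is syllable 5 (ba:).
  → primary stress on syllable 5.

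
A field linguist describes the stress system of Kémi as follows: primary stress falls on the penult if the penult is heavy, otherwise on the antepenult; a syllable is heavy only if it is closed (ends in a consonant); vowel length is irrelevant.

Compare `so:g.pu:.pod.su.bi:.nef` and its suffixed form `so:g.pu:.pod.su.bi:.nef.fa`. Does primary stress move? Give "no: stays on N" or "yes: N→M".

Base `so:g.pu:.pod.su.bi:.nef` (6 syllables):
  Weights: 4 su L, 5 bi: L, 6 nef H.
  The penult (syllable 5, bi:) is light, so stress falls on the antepenult (syllable 4, su).
  → primary stress on syllable 4.
Suffixed `so:g.pu:.pod.su.bi:.nef.fa` (7 syllables):
  Weights: 5 bi: L, 6 nef H, 7 fa L.
  The penult (syllable 6, nef) is heavy, so it takes stress.
  → primary stress on syllable 6.

yes: 4→6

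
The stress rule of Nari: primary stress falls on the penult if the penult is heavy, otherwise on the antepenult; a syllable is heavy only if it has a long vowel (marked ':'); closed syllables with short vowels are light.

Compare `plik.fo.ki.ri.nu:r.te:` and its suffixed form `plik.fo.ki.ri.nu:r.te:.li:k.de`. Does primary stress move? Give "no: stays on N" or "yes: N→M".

Base `plik.fo.ki.ri.nu:r.te:` (6 syllables):
  Weights: 4 ri L, 5 nu:r H, 6 te: H.
  The penult (syllable 5, nu:r) is heavy, so it takes stress.
  → primary stress on syllable 5.
Suffixed `plik.fo.ki.ri.nu:r.te:.li:k.de` (8 syllables):
  Weights: 6 te: H, 7 li:k H, 8 de L.
  The penult (syllable 7, li:k) is heavy, so it takes stress.
  → primary stress on syllable 7.

yes: 5→7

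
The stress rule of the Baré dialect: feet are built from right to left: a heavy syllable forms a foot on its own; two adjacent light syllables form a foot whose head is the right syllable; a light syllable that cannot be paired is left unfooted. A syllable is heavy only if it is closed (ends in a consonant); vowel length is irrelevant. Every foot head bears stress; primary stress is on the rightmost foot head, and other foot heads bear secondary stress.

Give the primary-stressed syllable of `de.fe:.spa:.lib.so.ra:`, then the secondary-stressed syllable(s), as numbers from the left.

Weights: 1 de L, 2 fe: L, 3 spa: L, 4 lib H, 5 so L, 6 ra: L.
Parse right to left (heavy = foot alone; LL = one foot; stranded L unfooted): de (fe:.ˈspa:) (ˈlib) (so.ˈra:).
Foot heads: 3, 4, 6.
Primary stress on the rightmost head = syllable 6.
Secondary stress on 3, 4: de.fe:.ˌspa:.ˌlib.so.ˈra:.

primary 6, secondary 3, 4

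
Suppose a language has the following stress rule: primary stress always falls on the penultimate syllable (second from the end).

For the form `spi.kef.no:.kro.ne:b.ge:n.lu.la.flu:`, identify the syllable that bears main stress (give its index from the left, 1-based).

The word has 9 syllables; the penultimate syllable (second from the end) is syllable 8 (la).
Primary stress: syllable 8 → spi.kef.no:.kro.ne:b.ge:n.lu.ˈla.flu:.

8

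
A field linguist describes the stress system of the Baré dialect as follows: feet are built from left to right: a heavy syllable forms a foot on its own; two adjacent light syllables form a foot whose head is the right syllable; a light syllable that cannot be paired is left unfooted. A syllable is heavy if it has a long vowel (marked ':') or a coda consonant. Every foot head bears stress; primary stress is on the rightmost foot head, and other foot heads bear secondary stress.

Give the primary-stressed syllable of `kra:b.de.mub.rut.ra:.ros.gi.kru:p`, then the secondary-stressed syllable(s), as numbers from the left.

primary 8, secondary 1, 3, 4, 5, 6

Weights: 1 kra:b H, 2 de L, 3 mub H, 4 rut H, 5 ra: H, 6 ros H, 7 gi L, 8 kru:p H.
Parse left to right (heavy = foot alone; LL = one foot; stranded L unfooted): (ˈkra:b) de (ˈmub) (ˈrut) (ˈra:) (ˈros) gi (ˈkru:p).
Foot heads: 1, 3, 4, 5, 6, 8.
Primary stress on the rightmost head = syllable 8.
Secondary stress on 1, 3, 4, 5, 6: ˌkra:b.de.ˌmub.ˌrut.ˌra:.ˌros.gi.ˈkru:p.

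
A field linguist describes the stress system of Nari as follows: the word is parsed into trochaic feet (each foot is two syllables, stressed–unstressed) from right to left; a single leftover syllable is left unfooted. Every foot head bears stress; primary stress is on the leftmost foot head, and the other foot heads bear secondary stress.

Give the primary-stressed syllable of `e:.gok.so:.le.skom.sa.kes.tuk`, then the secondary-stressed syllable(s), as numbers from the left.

Parse right to left into trochaic (ˈσσ) feet: (ˈe:.gok) (ˈso:.le) (ˈskom.sa) (ˈkes.tuk).
Foot heads (stressed positions): 1, 3, 5, 7.
End Rule Leftmost: primary stress on the leftmost head = syllable 1.
Secondary stress on 3, 5, 7: ˈe:.gok.ˌso:.le.ˌskom.sa.ˌkes.tuk.

primary 1, secondary 3, 5, 7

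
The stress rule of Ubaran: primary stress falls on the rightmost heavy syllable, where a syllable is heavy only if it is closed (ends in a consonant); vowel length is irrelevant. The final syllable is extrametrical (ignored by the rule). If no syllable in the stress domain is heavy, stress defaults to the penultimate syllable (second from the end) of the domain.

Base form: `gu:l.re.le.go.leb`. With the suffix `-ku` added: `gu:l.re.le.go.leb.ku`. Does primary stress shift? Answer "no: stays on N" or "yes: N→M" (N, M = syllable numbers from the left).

yes: 1→5

Base `gu:l.re.le.go.leb` (5 syllables):
  The final syllable (5, leb) is extrametrical; the stress domain is syllables 1–4.
  Weights: 1 gu:l H, 2 re L, 3 le L, 4 go L.
  Heavy syllables in the domain: 1. The rightmost is syllable 1 (gu:l).
  → primary stress on syllable 1.
Suffixed `gu:l.re.le.go.leb.ku` (6 syllables):
  The final syllable (6, ku) is extrametrical; the stress domain is syllables 1–5.
  Weights: 1 gu:l H, 2 re L, 3 le L, 4 go L, 5 leb H.
  Heavy syllables in the domain: 1, 5. The rightmost is syllable 5 (leb).
  → primary stress on syllable 5.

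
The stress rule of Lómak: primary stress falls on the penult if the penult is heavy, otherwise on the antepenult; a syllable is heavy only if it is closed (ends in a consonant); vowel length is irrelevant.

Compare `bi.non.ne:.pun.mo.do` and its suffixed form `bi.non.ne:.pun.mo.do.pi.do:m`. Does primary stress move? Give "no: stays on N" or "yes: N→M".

Base `bi.non.ne:.pun.mo.do` (6 syllables):
  Weights: 4 pun H, 5 mo L, 6 do L.
  The penult (syllable 5, mo) is light, so stress falls on the antepenult (syllable 4, pun).
  → primary stress on syllable 4.
Suffixed `bi.non.ne:.pun.mo.do.pi.do:m` (8 syllables):
  Weights: 6 do L, 7 pi L, 8 do:m H.
  The penult (syllable 7, pi) is light, so stress falls on the antepenult (syllable 6, do).
  → primary stress on syllable 6.

yes: 4→6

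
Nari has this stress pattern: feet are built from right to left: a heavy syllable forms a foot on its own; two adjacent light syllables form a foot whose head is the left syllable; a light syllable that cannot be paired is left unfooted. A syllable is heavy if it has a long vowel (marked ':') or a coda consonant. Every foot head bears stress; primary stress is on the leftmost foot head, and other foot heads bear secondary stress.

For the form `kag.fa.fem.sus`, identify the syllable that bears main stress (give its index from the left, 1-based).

Weights: 1 kag H, 2 fa L, 3 fem H, 4 sus H.
Parse right to left (heavy = foot alone; LL = one foot; stranded L unfooted): (ˈkag) fa (ˈfem) (ˈsus).
Foot heads: 1, 3, 4.
Primary stress on the leftmost head = syllable 1.
Primary stress: syllable 1 → ˈkag.fa.fem.sus.

1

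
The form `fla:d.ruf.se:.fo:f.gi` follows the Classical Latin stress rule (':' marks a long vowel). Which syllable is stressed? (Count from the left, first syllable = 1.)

Classical Latin: stress the penult if heavy (long vowel or closed), else the antepenult.
Weights: 3 se: H, 4 fo:f H, 5 gi L.
The penult (syllable 4, fo:f) is heavy, so it takes stress.
Stress on syllable 4: fla:d.ruf.se:.ˈfo:f.gi.

4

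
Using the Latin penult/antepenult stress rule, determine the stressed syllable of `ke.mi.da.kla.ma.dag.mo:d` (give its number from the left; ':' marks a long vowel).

Classical Latin: stress the penult if heavy (long vowel or closed), else the antepenult.
Weights: 5 ma L, 6 dag H, 7 mo:d H.
The penult (syllable 6, dag) is heavy, so it takes stress.
Stress on syllable 6: ke.mi.da.kla.ma.ˈdag.mo:d.

6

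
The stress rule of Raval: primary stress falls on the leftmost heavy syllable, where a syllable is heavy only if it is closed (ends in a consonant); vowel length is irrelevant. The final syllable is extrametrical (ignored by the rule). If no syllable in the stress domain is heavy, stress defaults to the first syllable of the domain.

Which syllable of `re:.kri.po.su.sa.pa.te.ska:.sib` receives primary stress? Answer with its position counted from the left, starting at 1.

1

The final syllable (9, sib) is extrametrical; the stress domain is syllables 1–8.
Weights: 1 re: L, 2 kri L, 3 po L, 4 su L, 5 sa L, 6 pa L, 7 te L, 8 ska: L.
No heavy syllable in the domain; default to the first syllable of the domain = syllable 1.
Primary stress: syllable 1 → ˈre:.kri.po.su.sa.pa.te.ska:.sib.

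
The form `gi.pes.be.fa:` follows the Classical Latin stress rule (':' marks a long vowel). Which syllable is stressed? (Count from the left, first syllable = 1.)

Classical Latin: stress the penult if heavy (long vowel or closed), else the antepenult.
Weights: 2 pes H, 3 be L, 4 fa: H.
The penult (syllable 3, be) is light, so stress falls on the antepenult (syllable 2, pes).
Stress on syllable 2: gi.ˈpes.be.fa:.

2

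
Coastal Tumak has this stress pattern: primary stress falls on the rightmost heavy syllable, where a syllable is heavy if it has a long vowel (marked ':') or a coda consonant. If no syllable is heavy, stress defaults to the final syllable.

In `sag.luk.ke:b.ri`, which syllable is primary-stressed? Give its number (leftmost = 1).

Weights: 1 sag H, 2 luk H, 3 ke:b H, 4 ri L.
Heavy syllables in the domain: 1, 2, 3. The rightmost is syllable 3 (ke:b).
Primary stress: syllable 3 → sag.luk.ˈke:b.ri.

3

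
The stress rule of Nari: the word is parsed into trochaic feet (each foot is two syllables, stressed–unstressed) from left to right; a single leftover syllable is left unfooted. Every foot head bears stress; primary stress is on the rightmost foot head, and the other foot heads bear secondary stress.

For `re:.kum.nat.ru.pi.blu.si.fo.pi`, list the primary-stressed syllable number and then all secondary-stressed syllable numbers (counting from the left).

Parse left to right into trochaic (ˈσσ) feet: (ˈre:.kum) (ˈnat.ru) (ˈpi.blu) (ˈsi.fo) pi. Syllable 9 is left unfooted.
Foot heads (stressed positions): 1, 3, 5, 7.
End Rule Rightmost: primary stress on the rightmost head = syllable 7.
Secondary stress on 1, 3, 5: ˌre:.kum.ˌnat.ru.ˌpi.blu.ˈsi.fo.pi.

primary 7, secondary 1, 3, 5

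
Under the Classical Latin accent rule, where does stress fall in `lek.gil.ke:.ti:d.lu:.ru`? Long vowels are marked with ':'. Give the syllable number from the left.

Classical Latin: stress the penult if heavy (long vowel or closed), else the antepenult.
Weights: 4 ti:d H, 5 lu: H, 6 ru L.
The penult (syllable 5, lu:) is heavy, so it takes stress.
Stress on syllable 5: lek.gil.ke:.ti:d.ˈlu:.ru.

5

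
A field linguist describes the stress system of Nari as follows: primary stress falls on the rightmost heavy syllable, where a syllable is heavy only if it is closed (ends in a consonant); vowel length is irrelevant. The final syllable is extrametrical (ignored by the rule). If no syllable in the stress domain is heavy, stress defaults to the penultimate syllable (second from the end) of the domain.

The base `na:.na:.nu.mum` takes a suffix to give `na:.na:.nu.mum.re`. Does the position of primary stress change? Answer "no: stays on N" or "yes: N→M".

Base `na:.na:.nu.mum` (4 syllables):
  The final syllable (4, mum) is extrametrical; the stress domain is syllables 1–3.
  Weights: 1 na: L, 2 na: L, 3 nu L.
  No heavy syllable in the domain; default to the penultimate syllable (second from the end) of the domain = syllable 2.
  → primary stress on syllable 2.
Suffixed `na:.na:.nu.mum.re` (5 syllables):
  The final syllable (5, re) is extrametrical; the stress domain is syllables 1–4.
  Weights: 1 na: L, 2 na: L, 3 nu L, 4 mum H.
  Heavy syllables in the domain: 4. The rightmost is syllable 4 (mum).
  → primary stress on syllable 4.

yes: 2→4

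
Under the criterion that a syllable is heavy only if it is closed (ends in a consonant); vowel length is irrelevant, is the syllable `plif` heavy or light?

`plif`: short vowel, closed (coda /f/). Closed (coda /f/) → heavy.

heavy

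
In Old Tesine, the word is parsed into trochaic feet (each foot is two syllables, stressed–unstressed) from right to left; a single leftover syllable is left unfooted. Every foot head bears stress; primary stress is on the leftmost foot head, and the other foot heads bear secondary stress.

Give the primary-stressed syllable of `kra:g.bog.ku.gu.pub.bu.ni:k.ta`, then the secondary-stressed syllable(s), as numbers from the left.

primary 1, secondary 3, 5, 7

Parse right to left into trochaic (ˈσσ) feet: (ˈkra:g.bog) (ˈku.gu) (ˈpub.bu) (ˈni:k.ta).
Foot heads (stressed positions): 1, 3, 5, 7.
End Rule Leftmost: primary stress on the leftmost head = syllable 1.
Secondary stress on 3, 5, 7: ˈkra:g.bog.ˌku.gu.ˌpub.bu.ˌni:k.ta.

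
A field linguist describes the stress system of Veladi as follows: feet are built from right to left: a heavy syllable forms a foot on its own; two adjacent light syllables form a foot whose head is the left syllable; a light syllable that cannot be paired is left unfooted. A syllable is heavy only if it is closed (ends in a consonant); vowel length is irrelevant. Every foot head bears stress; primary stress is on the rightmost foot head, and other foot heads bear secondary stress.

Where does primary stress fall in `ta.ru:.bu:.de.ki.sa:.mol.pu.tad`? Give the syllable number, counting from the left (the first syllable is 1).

Weights: 1 ta L, 2 ru: L, 3 bu: L, 4 de L, 5 ki L, 6 sa: L, 7 mol H, 8 pu L, 9 tad H.
Parse right to left (heavy = foot alone; LL = one foot; stranded L unfooted): (ˈta.ru:) (ˈbu:.de) (ˈki.sa:) (ˈmol) pu (ˈtad).
Foot heads: 1, 3, 5, 7, 9.
Primary stress on the rightmost head = syllable 9.
Primary stress: syllable 9 → ta.ru:.bu:.de.ki.sa:.mol.pu.ˈtad.

9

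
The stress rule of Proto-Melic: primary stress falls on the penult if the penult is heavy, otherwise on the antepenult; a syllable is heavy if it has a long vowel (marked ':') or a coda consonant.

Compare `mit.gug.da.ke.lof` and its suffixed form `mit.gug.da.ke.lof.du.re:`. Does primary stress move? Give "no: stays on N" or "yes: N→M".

Base `mit.gug.da.ke.lof` (5 syllables):
  Weights: 3 da L, 4 ke L, 5 lof H.
  The penult (syllable 4, ke) is light, so stress falls on the antepenult (syllable 3, da).
  → primary stress on syllable 3.
Suffixed `mit.gug.da.ke.lof.du.re:` (7 syllables):
  Weights: 5 lof H, 6 du L, 7 re: H.
  The penult (syllable 6, du) is light, so stress falls on the antepenult (syllable 5, lof).
  → primary stress on syllable 5.

yes: 3→5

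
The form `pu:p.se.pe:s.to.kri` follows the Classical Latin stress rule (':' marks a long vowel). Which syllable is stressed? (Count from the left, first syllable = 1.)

Classical Latin: stress the penult if heavy (long vowel or closed), else the antepenult.
Weights: 3 pe:s H, 4 to L, 5 kri L.
The penult (syllable 4, to) is light, so stress falls on the antepenult (syllable 3, pe:s).
Stress on syllable 3: pu:p.se.ˈpe:s.to.kri.

3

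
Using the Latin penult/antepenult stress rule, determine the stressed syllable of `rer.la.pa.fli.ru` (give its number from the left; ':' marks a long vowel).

Classical Latin: stress the penult if heavy (long vowel or closed), else the antepenult.
Weights: 3 pa L, 4 fli L, 5 ru L.
The penult (syllable 4, fli) is light, so stress falls on the antepenult (syllable 3, pa).
Stress on syllable 3: rer.la.ˈpa.fli.ru.

3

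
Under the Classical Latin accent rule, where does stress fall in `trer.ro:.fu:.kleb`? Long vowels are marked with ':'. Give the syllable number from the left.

Classical Latin: stress the penult if heavy (long vowel or closed), else the antepenult.
Weights: 2 ro: H, 3 fu: H, 4 kleb H.
The penult (syllable 3, fu:) is heavy, so it takes stress.
Stress on syllable 3: trer.ro:.ˈfu:.kleb.

3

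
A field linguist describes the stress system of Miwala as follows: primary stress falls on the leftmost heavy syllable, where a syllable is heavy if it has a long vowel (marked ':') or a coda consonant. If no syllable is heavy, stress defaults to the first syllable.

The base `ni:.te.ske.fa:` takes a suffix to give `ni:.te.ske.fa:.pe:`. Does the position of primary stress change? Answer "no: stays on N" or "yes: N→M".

no: stays on 1

Base `ni:.te.ske.fa:` (4 syllables):
  Weights: 1 ni: H, 2 te L, 3 ske L, 4 fa: H.
  Heavy syllables in the domain: 1, 4. The leftmost is syllable 1 (ni:).
  → primary stress on syllable 1.
Suffixed `ni:.te.ske.fa:.pe:` (5 syllables):
  Weights: 1 ni: H, 2 te L, 3 ske L, 4 fa: H, 5 pe: H.
  Heavy syllables in the domain: 1, 4, 5. The leftmost is syllable 1 (ni:).
  → primary stress on syllable 1.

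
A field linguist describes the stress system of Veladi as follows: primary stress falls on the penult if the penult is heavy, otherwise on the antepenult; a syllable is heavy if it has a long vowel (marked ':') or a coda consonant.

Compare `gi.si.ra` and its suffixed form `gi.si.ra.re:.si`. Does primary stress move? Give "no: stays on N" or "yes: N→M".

Base `gi.si.ra` (3 syllables):
  Weights: 1 gi L, 2 si L, 3 ra L.
  The penult (syllable 2, si) is light, so stress falls on the antepenult (syllable 1, gi).
  → primary stress on syllable 1.
Suffixed `gi.si.ra.re:.si` (5 syllables):
  Weights: 3 ra L, 4 re: H, 5 si L.
  The penult (syllable 4, re:) is heavy, so it takes stress.
  → primary stress on syllable 4.

yes: 1→4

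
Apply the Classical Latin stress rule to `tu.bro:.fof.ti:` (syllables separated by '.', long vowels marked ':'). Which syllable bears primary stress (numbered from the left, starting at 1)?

3

Classical Latin: stress the penult if heavy (long vowel or closed), else the antepenult.
Weights: 2 bro: H, 3 fof H, 4 ti: H.
The penult (syllable 3, fof) is heavy, so it takes stress.
Stress on syllable 3: tu.bro:.ˈfof.ti:.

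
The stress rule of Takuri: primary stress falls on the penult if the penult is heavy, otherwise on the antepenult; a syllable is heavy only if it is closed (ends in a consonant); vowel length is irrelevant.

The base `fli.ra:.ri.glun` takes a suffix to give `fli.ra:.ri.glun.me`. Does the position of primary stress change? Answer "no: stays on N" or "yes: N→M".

yes: 2→4

Base `fli.ra:.ri.glun` (4 syllables):
  Weights: 2 ra: L, 3 ri L, 4 glun H.
  The penult (syllable 3, ri) is light, so stress falls on the antepenult (syllable 2, ra:).
  → primary stress on syllable 2.
Suffixed `fli.ra:.ri.glun.me` (5 syllables):
  Weights: 3 ri L, 4 glun H, 5 me L.
  The penult (syllable 4, glun) is heavy, so it takes stress.
  → primary stress on syllable 4.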